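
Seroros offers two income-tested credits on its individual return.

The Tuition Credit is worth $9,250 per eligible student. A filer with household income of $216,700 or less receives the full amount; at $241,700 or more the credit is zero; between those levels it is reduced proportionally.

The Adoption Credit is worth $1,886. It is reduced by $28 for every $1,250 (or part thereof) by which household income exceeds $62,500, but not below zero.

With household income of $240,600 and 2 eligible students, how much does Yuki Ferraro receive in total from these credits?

Tuition Credit: base = 2 × $9,250 = $18,500. $240,600 is $23,900 into a $25,000 phase-out range, leaving 1,100/25,000 of the credit: $18,500 × 1,100/25,000 = $814.
Adoption Credit: income exceeds $62,500 by $178,100 → 143 increments × $28 = $4,004 ≥ base, so the credit is $0.
Total: $814 + $0 = $814.

$814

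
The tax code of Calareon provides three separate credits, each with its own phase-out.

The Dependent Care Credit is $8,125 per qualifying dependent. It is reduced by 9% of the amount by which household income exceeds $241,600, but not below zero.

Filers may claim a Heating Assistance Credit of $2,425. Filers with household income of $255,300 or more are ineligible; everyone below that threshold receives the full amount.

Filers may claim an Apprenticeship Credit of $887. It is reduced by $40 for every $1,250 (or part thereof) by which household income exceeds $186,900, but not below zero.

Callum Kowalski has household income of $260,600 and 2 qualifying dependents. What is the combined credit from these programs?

$14,540

Dependent Care Credit: base = 2 × $8,125 = $16,250. 9% of the $19,000 excess over $241,600 is $1,710; credit = $16,250 − $1,710 = $14,540.
Heating Assistance Credit: $260,600 meets or exceeds the $255,300 cutoff, so the credit is $0.
Apprenticeship Credit: income exceeds $186,900 by $73,700 → 59 increments × $40 = $2,360 ≥ base, so the credit is $0.
Total: $14,540 + $0 + $0 = $14,540.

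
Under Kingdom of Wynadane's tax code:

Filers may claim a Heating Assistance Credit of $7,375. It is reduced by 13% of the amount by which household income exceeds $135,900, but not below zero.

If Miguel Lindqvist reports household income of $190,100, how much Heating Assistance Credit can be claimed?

Heating Assistance Credit: 13% of the $54,200 excess over $135,900 is $7,046; credit = $7,375 − $7,046 = $329.

$329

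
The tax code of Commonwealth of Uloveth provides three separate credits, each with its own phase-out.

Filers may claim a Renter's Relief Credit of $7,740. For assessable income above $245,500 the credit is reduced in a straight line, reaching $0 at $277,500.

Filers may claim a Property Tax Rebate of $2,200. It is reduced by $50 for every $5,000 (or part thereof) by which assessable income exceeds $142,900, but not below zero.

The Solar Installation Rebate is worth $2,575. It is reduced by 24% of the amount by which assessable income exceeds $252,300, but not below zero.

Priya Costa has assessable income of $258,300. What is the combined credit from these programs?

$6,779

Renter's Relief Credit: $258,300 is $12,800 into a $32,000 phase-out range, leaving 19,200/32,000 of the credit: $7,740 × 19,200/32,000 = $4,644.
Property Tax Rebate: income exceeds $142,900 by $115,400, which is 24 full-or-partial $5,000 increments; reduction = 24 × $50 = $1,200, leaving $1,000.
Solar Installation Rebate: 24% of the $6,000 excess over $252,300 is $1,440; credit = $2,575 − $1,440 = $1,135.
Total: $4,644 + $1,000 + $1,135 = $6,779.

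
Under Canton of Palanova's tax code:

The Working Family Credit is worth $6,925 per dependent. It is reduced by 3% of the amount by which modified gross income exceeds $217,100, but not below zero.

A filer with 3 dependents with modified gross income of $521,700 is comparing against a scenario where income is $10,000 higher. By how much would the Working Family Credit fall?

$300

At $521,700 — base = 3 × $6,925 = $20,775. 3% of the $304,600 excess over $217,100 is $9,138; credit = $20,775 − $9,138 = $11,637.
At $531,700 — base = 3 × $6,925 = $20,775. 3% of the $314,600 excess over $217,100 is $9,438; credit = $20,775 − $9,438 = $11,337.
Lost: $11,637 − $11,337 = $300.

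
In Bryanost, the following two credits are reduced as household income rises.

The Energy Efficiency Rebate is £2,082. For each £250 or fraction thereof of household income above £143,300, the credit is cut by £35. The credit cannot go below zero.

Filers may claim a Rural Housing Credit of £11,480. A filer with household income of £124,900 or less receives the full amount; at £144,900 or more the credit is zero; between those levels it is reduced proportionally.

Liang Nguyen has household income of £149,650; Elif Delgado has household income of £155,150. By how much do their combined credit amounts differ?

Liang (£149,650): Energy Efficiency Rebate: income exceeds £143,300 by £6,350, which is 26 full-or-partial £250 increments; reduction = 26 × £35 = £910, leaving £1,172. Rural Housing Credit: £149,650 is at or above £144,900, so the credit is £0. total £1,172 + £0 = £1,172
Elif (£155,150): Energy Efficiency Rebate: income exceeds £143,300 by £11,850, which is 48 full-or-partial £250 increments; reduction = 48 × £35 = £1,680, leaving £402. Rural Housing Credit: £155,150 is at or above £144,900, so the credit is £0. total £402 + £0 = £402
Difference: |£1,172 − £402| = £770.

£770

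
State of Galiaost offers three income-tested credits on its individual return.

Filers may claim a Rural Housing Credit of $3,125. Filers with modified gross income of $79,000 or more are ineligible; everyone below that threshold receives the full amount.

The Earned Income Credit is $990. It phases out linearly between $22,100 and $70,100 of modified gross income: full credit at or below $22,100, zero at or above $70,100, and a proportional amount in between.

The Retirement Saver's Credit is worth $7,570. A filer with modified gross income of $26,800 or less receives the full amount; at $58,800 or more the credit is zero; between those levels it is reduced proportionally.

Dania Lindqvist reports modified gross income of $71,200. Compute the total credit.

$3,125

Rural Housing Credit: $71,200 is below the $79,000 cutoff, so the full $3,125 applies.
Earned Income Credit: $71,200 is at or above $70,100, so the credit is $0.
Retirement Saver's Credit: $71,200 is at or above $58,800, so the credit is $0.
Total: $3,125 + $0 + $0 = $3,125.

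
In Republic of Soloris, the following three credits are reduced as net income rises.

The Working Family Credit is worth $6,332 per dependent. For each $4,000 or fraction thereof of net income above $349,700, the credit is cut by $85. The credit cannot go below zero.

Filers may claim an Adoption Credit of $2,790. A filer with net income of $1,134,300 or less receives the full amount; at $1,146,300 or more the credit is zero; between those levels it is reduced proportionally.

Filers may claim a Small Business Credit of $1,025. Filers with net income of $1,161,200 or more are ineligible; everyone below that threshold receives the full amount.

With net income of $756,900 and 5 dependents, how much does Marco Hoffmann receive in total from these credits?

Working Family Credit: base = 5 × $6,332 = $31,660. income exceeds $349,700 by $407,200, which is 102 full-or-partial $4,000 increments; reduction = 102 × $85 = $8,670, leaving $22,990.
Adoption Credit: $756,900 is at or below the $1,134,300 threshold, so the full $2,790 applies.
Small Business Credit: $756,900 is below the $1,161,200 cutoff, so the full $1,025 applies.
Total: $22,990 + $2,790 + $1,025 = $26,805.

$26,805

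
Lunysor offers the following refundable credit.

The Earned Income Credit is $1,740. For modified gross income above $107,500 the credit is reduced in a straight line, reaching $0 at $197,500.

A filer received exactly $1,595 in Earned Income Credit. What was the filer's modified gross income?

$1,595 is 1,595/1,740 of the full $1,740, so 145/1,740 of the $90,000 range has been used: income = $107,500 + $90,000 × 145/1,740 = $115,000.

$115,000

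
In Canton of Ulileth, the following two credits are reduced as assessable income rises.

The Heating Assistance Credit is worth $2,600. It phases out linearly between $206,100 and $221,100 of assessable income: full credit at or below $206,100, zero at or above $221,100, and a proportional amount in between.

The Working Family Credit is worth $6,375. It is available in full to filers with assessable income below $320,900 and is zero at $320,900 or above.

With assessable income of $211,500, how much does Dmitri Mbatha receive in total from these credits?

Heating Assistance Credit: $211,500 is $5,400 into a $15,000 phase-out range, leaving 9,600/15,000 of the credit: $2,600 × 9,600/15,000 = $1,664.
Working Family Credit: $211,500 is below the $320,900 cutoff, so the full $6,375 applies.
Total: $1,664 + $6,375 = $8,039.

$8,039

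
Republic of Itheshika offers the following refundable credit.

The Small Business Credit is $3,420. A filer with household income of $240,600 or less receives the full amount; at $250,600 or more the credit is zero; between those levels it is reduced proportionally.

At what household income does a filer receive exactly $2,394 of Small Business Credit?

$2,394 is 2,394/3,420 of the full $3,420, so 1,026/3,420 of the $10,000 range has been used: income = $240,600 + $10,000 × 1,026/3,420 = $243,600.

$243,600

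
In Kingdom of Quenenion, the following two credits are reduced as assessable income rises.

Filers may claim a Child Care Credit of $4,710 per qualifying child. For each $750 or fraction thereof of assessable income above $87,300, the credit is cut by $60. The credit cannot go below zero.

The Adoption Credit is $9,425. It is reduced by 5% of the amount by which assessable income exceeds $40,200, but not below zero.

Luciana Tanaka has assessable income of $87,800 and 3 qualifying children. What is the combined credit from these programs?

Child Care Credit: base = 3 × $4,710 = $14,130. income exceeds $87,300 by $500, which is 1 full-or-partial $750 increment; reduction = 1 × $60 = $60, leaving $14,070.
Adoption Credit: 5% of the $47,600 excess over $40,200 is $2,380; credit = $9,425 − $2,380 = $7,045.
Total: $14,070 + $7,045 = $21,115.

$21,115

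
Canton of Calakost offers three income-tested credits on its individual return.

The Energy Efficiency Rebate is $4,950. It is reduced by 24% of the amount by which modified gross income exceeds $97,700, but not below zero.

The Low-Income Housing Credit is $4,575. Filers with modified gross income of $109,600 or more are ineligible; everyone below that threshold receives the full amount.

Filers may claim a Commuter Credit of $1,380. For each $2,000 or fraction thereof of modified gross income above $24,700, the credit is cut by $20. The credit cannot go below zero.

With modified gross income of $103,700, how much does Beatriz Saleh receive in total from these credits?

$8,665

Energy Efficiency Rebate: 24% of the $6,000 excess over $97,700 is $1,440; credit = $4,950 − $1,440 = $3,510.
Low-Income Housing Credit: $103,700 is below the $109,600 cutoff, so the full $4,575 applies.
Commuter Credit: income exceeds $24,700 by $79,000, which is 40 full-or-partial $2,000 increments; reduction = 40 × $20 = $800, leaving $580.
Total: $3,510 + $4,575 + $580 = $8,665.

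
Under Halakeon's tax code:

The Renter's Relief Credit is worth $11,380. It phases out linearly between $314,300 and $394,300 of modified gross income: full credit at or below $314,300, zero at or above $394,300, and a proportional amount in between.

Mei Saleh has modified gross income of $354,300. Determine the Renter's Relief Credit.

$5,690

Renter's Relief Credit: $354,300 is $40,000 into a $80,000 phase-out range, leaving 40,000/80,000 of the credit: $11,380 × 40,000/80,000 = $5,690.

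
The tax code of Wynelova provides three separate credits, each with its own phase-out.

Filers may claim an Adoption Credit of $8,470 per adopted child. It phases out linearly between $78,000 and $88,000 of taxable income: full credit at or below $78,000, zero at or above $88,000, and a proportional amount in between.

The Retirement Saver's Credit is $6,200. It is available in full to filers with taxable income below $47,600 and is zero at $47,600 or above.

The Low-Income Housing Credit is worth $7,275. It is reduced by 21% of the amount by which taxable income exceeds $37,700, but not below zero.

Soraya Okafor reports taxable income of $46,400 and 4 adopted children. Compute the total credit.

$45,528

Adoption Credit: base = 4 × $8,470 = $33,880. $46,400 is at or below the $78,000 threshold, so the full $33,880 applies.
Retirement Saver's Credit: $46,400 is below the $47,600 cutoff, so the full $6,200 applies.
Low-Income Housing Credit: 21% of the $8,700 excess over $37,700 is $1,827; credit = $7,275 − $1,827 = $5,448.
Total: $33,880 + $6,200 + $5,448 = $45,528.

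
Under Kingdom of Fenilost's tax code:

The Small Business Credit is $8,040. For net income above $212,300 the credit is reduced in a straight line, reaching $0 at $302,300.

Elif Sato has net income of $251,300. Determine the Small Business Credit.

$4,556

Small Business Credit: $251,300 is $39,000 into a $90,000 phase-out range, leaving 51,000/90,000 of the credit: $8,040 × 51,000/90,000 = $4,556.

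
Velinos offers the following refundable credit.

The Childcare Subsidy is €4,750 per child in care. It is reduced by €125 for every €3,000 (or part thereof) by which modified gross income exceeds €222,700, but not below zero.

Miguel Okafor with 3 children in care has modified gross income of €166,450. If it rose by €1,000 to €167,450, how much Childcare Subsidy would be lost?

At €166,450 — base = 3 × €4,750 = €14,250. €166,450 is at or below the €222,700 threshold, so the full €14,250 applies.
At €167,450 — base = 3 × €4,750 = €14,250. €167,450 is at or below the €222,700 threshold, so the full €14,250 applies.
Lost: €14,250 − €14,250 = €0.

€0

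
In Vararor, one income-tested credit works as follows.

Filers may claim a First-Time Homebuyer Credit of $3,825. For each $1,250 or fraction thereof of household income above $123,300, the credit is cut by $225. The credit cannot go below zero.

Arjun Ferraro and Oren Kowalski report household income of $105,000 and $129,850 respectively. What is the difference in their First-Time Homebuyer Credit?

$1,350

Arjun ($105,000): First-Time Homebuyer Credit: $105,000 is at or below the $123,300 threshold, so the full $3,825 applies.
Oren ($129,850): First-Time Homebuyer Credit: income exceeds $123,300 by $6,550, which is 6 full-or-partial $1,250 increments; reduction = 6 × $225 = $1,350, leaving $2,475.
Difference: |$3,825 − $2,475| = $1,350.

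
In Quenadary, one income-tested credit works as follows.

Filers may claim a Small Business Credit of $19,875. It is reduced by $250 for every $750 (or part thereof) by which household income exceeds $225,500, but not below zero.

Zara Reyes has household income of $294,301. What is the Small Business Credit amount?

Small Business Credit: income exceeds $225,500 by $68,801 → 92 increments × $250 = $23,000 ≥ base, so the credit is $0.

$0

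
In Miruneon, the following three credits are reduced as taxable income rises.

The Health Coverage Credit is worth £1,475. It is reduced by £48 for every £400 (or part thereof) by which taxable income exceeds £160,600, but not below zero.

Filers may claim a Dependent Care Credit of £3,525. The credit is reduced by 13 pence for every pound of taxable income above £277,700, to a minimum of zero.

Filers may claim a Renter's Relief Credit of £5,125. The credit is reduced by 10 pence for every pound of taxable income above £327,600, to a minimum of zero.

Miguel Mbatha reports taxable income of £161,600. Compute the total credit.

£9,981

Health Coverage Credit: income exceeds £160,600 by £1,000, which is 3 full-or-partial £400 increments; reduction = 3 × £48 = £144, leaving £1,331.
Dependent Care Credit: £161,600 is at or below the £277,700 threshold, so the full £3,525 applies.
Renter's Relief Credit: £161,600 is at or below the £327,600 threshold, so the full £5,125 applies.
Total: £1,331 + £3,525 + £5,125 = £9,981.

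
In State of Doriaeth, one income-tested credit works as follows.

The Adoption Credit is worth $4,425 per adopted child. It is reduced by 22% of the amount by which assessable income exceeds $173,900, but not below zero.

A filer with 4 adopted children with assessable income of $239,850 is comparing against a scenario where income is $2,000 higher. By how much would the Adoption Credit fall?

At $239,850 — base = 4 × $4,425 = $17,700. 22% of the $65,950 excess over $173,900 is $14,509; credit = $17,700 − $14,509 = $3,191.
At $241,850 — base = 4 × $4,425 = $17,700. 22% of the $67,950 excess over $173,900 is $14,949; credit = $17,700 − $14,949 = $2,751.
Lost: $3,191 − $2,751 = $440.

$440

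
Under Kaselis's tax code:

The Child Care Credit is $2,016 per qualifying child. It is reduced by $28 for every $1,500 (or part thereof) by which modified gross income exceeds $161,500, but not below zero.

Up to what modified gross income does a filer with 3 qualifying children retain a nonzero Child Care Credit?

$484,000

Full credit = 3 × $2,016 = $6,048.
After 215 increments the reduction is 215 × $28 = $6,020, leaving $28; one more increment wipes it out. Increment 215 ends at excess 215 × $1,500 = $322,500, so the highest qualifying income is $161,500 + $322,500 = $484,000.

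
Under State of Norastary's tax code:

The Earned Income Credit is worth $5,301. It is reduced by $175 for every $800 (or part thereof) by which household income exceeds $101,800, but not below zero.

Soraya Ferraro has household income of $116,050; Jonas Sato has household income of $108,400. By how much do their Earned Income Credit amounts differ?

Soraya ($116,050): Earned Income Credit: income exceeds $101,800 by $14,250, which is 18 full-or-partial $800 increments; reduction = 18 × $175 = $3,150, leaving $2,151.
Jonas ($108,400): Earned Income Credit: income exceeds $101,800 by $6,600, which is 9 full-or-partial $800 increments; reduction = 9 × $175 = $1,575, leaving $3,726.
Difference: |$2,151 − $3,726| = $1,575.

$1,575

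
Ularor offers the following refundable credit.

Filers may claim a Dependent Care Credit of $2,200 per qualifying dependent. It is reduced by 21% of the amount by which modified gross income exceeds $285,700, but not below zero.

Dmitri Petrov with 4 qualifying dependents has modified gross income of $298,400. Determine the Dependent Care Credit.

Dependent Care Credit: base = 4 × $2,200 = $8,800. 21% of the $12,700 excess over $285,700 is $2,667; credit = $8,800 − $2,667 = $6,133.

$6,133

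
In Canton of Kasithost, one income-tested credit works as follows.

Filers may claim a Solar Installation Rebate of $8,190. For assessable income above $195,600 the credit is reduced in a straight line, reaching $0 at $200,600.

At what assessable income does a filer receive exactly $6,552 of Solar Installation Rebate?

$6,552 is 6,552/8,190 of the full $8,190, so 1,638/8,190 of the $5,000 range has been used: income = $195,600 + $5,000 × 1,638/8,190 = $196,600.

$196,600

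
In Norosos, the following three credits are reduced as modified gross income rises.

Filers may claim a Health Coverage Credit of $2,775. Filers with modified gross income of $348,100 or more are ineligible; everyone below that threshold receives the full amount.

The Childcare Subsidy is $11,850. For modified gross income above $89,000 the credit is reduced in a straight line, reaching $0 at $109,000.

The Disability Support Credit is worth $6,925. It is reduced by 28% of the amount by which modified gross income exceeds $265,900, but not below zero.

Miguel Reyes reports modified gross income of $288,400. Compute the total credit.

Health Coverage Credit: $288,400 is below the $348,100 cutoff, so the full $2,775 applies.
Childcare Subsidy: $288,400 is at or above $109,000, so the credit is $0.
Disability Support Credit: 28% of the $22,500 excess over $265,900 is $6,300; credit = $6,925 − $6,300 = $625.
Total: $2,775 + $0 + $625 = $3,400.

$3,400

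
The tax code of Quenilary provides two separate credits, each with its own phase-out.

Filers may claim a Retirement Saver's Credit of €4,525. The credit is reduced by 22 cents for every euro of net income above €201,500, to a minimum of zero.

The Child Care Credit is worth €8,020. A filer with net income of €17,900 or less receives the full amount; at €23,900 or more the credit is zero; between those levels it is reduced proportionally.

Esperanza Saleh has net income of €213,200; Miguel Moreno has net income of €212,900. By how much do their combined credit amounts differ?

Esperanza (€213,200): Retirement Saver's Credit: 22% of the €11,700 excess over €201,500 is €2,574; credit = €4,525 − €2,574 = €1,951. Child Care Credit: €213,200 is at or above €23,900, so the credit is €0. total €1,951 + €0 = €1,951
Miguel (€212,900): Retirement Saver's Credit: 22% of the €11,400 excess over €201,500 is €2,508; credit = €4,525 − €2,508 = €2,017. Child Care Credit: €212,900 is at or above €23,900, so the credit is €0. total €2,017 + €0 = €2,017
Difference: |€1,951 − €2,017| = €66.

€66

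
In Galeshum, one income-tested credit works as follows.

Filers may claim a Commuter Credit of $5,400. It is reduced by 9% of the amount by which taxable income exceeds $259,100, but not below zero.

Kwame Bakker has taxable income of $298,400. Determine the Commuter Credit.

$1,863

Commuter Credit: 9% of the $39,300 excess over $259,100 is $3,537; credit = $5,400 − $3,537 = $1,863.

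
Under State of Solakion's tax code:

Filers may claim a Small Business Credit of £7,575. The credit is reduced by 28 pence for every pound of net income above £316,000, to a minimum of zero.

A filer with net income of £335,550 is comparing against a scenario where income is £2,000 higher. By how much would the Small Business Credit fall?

£560

At £335,550 — 28% of the £19,550 excess over £316,000 is £5,474; credit = £7,575 − £5,474 = £2,101.
At £337,550 — 28% of the £21,550 excess over £316,000 is £6,034; credit = £7,575 − £6,034 = £1,541.
Lost: £2,101 − £1,541 = £560.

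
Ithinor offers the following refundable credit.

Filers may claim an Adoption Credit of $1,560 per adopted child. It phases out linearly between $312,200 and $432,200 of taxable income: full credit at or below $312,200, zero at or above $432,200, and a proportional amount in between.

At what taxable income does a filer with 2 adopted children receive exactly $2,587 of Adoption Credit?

Full credit = 2 × $1,560 = $3,120.
$2,587 is 2,587/3,120 of the full $3,120, so 533/3,120 of the $120,000 range has been used: income = $312,200 + $120,000 × 533/3,120 = $332,700.

$332,700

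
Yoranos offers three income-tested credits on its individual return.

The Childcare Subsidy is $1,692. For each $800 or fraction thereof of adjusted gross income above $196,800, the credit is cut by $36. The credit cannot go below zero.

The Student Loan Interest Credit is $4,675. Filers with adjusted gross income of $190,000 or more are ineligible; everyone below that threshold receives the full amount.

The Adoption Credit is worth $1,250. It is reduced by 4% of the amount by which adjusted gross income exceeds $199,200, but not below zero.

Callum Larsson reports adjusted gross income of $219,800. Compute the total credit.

$1,074

Childcare Subsidy: income exceeds $196,800 by $23,000, which is 29 full-or-partial $800 increments; reduction = 29 × $36 = $1,044, leaving $648.
Student Loan Interest Credit: $219,800 meets or exceeds the $190,000 cutoff, so the credit is $0.
Adoption Credit: 4% of the $20,600 excess over $199,200 is $824; credit = $1,250 − $824 = $426.
Total: $648 + $0 + $426 = $1,074.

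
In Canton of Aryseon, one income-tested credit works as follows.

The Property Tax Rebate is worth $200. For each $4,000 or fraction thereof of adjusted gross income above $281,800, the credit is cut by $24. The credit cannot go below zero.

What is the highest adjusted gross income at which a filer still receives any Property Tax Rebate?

After 8 increments the reduction is 8 × $24 = $192, leaving $8; one more increment wipes it out. Increment 8 ends at excess 8 × $4,000 = $32,000, so the highest qualifying income is $281,800 + $32,000 = $313,800.

$313,800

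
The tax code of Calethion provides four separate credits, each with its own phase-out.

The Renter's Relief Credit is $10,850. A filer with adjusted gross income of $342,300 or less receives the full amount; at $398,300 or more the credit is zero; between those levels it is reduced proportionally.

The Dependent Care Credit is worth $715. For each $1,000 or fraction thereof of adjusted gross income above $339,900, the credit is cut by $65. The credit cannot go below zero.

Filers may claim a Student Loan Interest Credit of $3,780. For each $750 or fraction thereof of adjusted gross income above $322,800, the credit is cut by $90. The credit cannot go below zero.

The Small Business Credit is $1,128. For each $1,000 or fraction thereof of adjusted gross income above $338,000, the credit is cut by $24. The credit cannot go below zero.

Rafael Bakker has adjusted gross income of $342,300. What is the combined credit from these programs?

$13,818

Renter's Relief Credit: $342,300 is at or below the $342,300 threshold, so the full $10,850 applies.
Dependent Care Credit: income exceeds $339,900 by $2,400, which is 3 full-or-partial $1,000 increments; reduction = 3 × $65 = $195, leaving $520.
Student Loan Interest Credit: income exceeds $322,800 by $19,500, which is 26 full-or-partial $750 increments; reduction = 26 × $90 = $2,340, leaving $1,440.
Small Business Credit: income exceeds $338,000 by $4,300, which is 5 full-or-partial $1,000 increments; reduction = 5 × $24 = $120, leaving $1,008.
Total: $10,850 + $520 + $1,440 + $1,008 = $13,818.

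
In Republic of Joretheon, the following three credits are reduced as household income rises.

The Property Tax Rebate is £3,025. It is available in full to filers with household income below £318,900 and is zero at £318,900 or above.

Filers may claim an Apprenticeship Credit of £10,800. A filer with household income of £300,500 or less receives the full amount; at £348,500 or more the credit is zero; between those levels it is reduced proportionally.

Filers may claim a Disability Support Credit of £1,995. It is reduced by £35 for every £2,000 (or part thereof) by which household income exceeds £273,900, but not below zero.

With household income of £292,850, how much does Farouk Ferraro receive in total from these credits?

Property Tax Rebate: £292,850 is below the £318,900 cutoff, so the full £3,025 applies.
Apprenticeship Credit: £292,850 is at or below the £300,500 threshold, so the full £10,800 applies.
Disability Support Credit: income exceeds £273,900 by £18,950, which is 10 full-or-partial £2,000 increments; reduction = 10 × £35 = £350, leaving £1,645.
Total: £3,025 + £10,800 + £1,645 = £15,470.

£15,470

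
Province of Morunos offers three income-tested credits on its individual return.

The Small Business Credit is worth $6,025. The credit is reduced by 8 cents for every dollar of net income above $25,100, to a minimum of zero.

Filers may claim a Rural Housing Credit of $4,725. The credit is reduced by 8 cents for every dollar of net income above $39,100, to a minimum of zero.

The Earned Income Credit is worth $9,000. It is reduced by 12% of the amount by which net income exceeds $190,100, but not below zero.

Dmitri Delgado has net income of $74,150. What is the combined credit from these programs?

$13,022

Small Business Credit: 8% of the $49,050 excess over $25,100 is $3,924; credit = $6,025 − $3,924 = $2,101.
Rural Housing Credit: 8% of the $35,050 excess over $39,100 is $2,804; credit = $4,725 − $2,804 = $1,921.
Earned Income Credit: $74,150 is at or below the $190,100 threshold, so the full $9,000 applies.
Total: $2,101 + $1,921 + $9,000 = $13,022.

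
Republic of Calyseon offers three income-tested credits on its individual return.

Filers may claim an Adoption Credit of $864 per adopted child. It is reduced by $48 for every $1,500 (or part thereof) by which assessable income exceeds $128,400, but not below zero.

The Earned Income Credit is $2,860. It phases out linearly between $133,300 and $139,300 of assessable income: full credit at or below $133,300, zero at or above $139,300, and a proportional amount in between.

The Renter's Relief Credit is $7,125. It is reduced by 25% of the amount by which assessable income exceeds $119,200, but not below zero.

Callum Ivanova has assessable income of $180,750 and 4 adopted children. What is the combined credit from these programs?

$1,776

Adoption Credit: base = 4 × $864 = $3,456. income exceeds $128,400 by $52,350, which is 35 full-or-partial $1,500 increments; reduction = 35 × $48 = $1,680, leaving $1,776.
Earned Income Credit: $180,750 is at or above $139,300, so the credit is $0.
Renter's Relief Credit: 25% of the $61,550 excess over $119,200 is $15,387.50 ≥ base, so the credit is $0.
Total: $1,776 + $0 + $0 = $1,776.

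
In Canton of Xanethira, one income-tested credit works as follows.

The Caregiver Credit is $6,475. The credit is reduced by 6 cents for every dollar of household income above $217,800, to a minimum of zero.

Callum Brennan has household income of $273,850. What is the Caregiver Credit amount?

Caregiver Credit: 6% of the $56,050 excess over $217,800 is $3,363; credit = $6,475 − $3,363 = $3,112.

$3,112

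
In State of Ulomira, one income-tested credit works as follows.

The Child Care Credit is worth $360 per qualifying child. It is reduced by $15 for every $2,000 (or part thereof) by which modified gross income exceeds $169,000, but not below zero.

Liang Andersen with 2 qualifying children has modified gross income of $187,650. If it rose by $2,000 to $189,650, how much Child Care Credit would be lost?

$15

At $187,650 — base = 2 × $360 = $720. income exceeds $169,000 by $18,650, which is 10 full-or-partial $2,000 increments; reduction = 10 × $15 = $150, leaving $570.
At $189,650 — base = 2 × $360 = $720. income exceeds $169,000 by $20,650, which is 11 full-or-partial $2,000 increments; reduction = 11 × $15 = $165, leaving $555.
Lost: $570 − $555 = $15.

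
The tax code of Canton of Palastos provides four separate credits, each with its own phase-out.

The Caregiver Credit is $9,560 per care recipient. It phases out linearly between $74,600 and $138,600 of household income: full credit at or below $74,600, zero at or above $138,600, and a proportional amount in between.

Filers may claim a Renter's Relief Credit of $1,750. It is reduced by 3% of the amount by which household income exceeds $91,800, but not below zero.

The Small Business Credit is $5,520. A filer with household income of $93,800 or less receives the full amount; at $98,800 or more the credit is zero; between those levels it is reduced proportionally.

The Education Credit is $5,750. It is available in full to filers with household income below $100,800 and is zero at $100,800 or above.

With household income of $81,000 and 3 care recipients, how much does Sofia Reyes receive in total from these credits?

$38,832

Caregiver Credit: base = 3 × $9,560 = $28,680. $81,000 is $6,400 into a $64,000 phase-out range, leaving 57,600/64,000 of the credit: $28,680 × 57,600/64,000 = $25,812.
Renter's Relief Credit: $81,000 is at or below the $91,800 threshold, so the full $1,750 applies.
Small Business Credit: $81,000 is at or below the $93,800 threshold, so the full $5,520 applies.
Education Credit: $81,000 is below the $100,800 cutoff, so the full $5,750 applies.
Total: $25,812 + $1,750 + $5,520 + $5,750 = $38,832.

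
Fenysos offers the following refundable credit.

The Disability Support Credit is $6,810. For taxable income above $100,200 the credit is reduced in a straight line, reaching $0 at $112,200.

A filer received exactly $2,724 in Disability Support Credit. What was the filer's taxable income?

$107,400

$2,724 is 2,724/6,810 of the full $6,810, so 4,086/6,810 of the $12,000 range has been used: income = $100,200 + $12,000 × 4,086/6,810 = $107,400.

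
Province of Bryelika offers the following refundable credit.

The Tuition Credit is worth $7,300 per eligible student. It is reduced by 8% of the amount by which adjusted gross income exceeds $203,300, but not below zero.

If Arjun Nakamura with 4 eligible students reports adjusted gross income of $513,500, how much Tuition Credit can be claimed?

$4,384

Tuition Credit: base = 4 × $7,300 = $29,200. 8% of the $310,200 excess over $203,300 is $24,816; credit = $29,200 − $24,816 = $4,384.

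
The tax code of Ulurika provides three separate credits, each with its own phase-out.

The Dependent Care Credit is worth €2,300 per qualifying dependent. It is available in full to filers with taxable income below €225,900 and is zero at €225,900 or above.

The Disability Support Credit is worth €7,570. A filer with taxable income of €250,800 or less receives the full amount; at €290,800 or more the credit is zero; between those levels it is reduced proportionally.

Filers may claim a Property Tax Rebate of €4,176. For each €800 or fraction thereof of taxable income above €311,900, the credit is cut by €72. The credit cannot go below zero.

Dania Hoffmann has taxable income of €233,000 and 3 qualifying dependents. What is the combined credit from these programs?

Dependent Care Credit: base = 3 × €2,300 = €6,900. €233,000 meets or exceeds the €225,900 cutoff, so the credit is €0.
Disability Support Credit: €233,000 is at or below the €250,800 threshold, so the full €7,570 applies.
Property Tax Rebate: €233,000 is at or below the €311,900 threshold, so the full €4,176 applies.
Total: €0 + €7,570 + €4,176 = €11,746.

€11,746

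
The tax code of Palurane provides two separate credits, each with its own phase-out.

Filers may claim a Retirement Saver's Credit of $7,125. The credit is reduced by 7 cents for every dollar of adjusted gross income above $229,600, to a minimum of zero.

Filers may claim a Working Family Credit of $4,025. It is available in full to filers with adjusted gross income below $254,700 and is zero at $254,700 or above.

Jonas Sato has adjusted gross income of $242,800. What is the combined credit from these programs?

$10,226

Retirement Saver's Credit: 7% of the $13,200 excess over $229,600 is $924; credit = $7,125 − $924 = $6,201.
Working Family Credit: $242,800 is below the $254,700 cutoff, so the full $4,025 applies.
Total: $6,201 + $4,025 = $10,226.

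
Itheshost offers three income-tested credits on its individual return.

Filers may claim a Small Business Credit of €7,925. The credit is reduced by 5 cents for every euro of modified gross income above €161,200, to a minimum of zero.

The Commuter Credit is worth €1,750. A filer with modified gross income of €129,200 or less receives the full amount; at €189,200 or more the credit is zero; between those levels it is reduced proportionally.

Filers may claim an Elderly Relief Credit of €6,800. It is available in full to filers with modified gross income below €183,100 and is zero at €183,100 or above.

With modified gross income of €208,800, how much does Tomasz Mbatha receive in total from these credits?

€5,545

Small Business Credit: 5% of the €47,600 excess over €161,200 is €2,380; credit = €7,925 − €2,380 = €5,545.
Commuter Credit: €208,800 is at or above €189,200, so the credit is €0.
Elderly Relief Credit: €208,800 meets or exceeds the €183,100 cutoff, so the credit is €0.
Total: €5,545 + €0 + €0 = €5,545.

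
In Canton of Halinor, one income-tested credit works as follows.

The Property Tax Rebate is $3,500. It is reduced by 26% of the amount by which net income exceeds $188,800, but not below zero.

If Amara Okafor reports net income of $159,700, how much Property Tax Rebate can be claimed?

$3,500

Property Tax Rebate: $159,700 is at or below the $188,800 threshold, so the full $3,500 applies.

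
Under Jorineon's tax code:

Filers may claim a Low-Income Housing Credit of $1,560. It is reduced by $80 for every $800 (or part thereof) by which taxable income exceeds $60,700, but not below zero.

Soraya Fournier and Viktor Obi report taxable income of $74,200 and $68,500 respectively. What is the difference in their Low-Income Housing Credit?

Soraya ($74,200): Low-Income Housing Credit: income exceeds $60,700 by $13,500, which is 17 full-or-partial $800 increments; reduction = 17 × $80 = $1,360, leaving $200.
Viktor ($68,500): Low-Income Housing Credit: income exceeds $60,700 by $7,800, which is 10 full-or-partial $800 increments; reduction = 10 × $80 = $800, leaving $760.
Difference: |$200 − $760| = $560.

$560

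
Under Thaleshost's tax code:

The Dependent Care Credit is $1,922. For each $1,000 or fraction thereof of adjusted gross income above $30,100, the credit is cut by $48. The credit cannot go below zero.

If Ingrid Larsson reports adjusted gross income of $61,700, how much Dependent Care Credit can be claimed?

Dependent Care Credit: income exceeds $30,100 by $31,600, which is 32 full-or-partial $1,000 increments; reduction = 32 × $48 = $1,536, leaving $386.

$386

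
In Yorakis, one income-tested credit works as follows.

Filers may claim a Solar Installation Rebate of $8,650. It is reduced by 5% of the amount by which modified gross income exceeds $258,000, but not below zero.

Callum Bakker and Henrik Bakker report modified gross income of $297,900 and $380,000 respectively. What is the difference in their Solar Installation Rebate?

$4,105

Callum ($297,900): Solar Installation Rebate: 5% of the $39,900 excess over $258,000 is $1,995; credit = $8,650 − $1,995 = $6,655.
Henrik ($380,000): Solar Installation Rebate: 5% of the $122,000 excess over $258,000 is $6,100; credit = $8,650 − $6,100 = $2,550.
Difference: |$6,655 − $2,550| = $4,105.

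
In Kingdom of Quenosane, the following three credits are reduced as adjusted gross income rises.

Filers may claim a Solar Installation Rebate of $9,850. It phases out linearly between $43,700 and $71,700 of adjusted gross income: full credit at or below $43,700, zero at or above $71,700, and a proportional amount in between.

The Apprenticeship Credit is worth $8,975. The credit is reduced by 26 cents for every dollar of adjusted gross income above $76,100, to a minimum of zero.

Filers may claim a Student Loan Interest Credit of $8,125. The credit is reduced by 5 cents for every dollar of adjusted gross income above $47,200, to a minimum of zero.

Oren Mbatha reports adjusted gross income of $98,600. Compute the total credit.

$8,680

Solar Installation Rebate: $98,600 is at or above $71,700, so the credit is $0.
Apprenticeship Credit: 26% of the $22,500 excess over $76,100 is $5,850; credit = $8,975 − $5,850 = $3,125.
Student Loan Interest Credit: 5% of the $51,400 excess over $47,200 is $2,570; credit = $8,125 − $2,570 = $5,555.
Total: $0 + $3,125 + $5,555 = $8,680.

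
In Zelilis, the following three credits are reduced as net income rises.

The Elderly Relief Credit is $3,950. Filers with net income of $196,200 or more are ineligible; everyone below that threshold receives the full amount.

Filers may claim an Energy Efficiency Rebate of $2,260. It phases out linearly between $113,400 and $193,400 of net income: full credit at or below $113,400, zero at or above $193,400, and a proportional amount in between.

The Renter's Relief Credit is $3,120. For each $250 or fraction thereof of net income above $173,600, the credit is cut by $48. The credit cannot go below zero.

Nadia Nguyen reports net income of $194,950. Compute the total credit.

$3,950

Elderly Relief Credit: $194,950 is below the $196,200 cutoff, so the full $3,950 applies.
Energy Efficiency Rebate: $194,950 is at or above $193,400, so the credit is $0.
Renter's Relief Credit: income exceeds $173,600 by $21,350 → 86 increments × $48 = $4,128 ≥ base, so the credit is $0.
Total: $3,950 + $0 + $0 = $3,950.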